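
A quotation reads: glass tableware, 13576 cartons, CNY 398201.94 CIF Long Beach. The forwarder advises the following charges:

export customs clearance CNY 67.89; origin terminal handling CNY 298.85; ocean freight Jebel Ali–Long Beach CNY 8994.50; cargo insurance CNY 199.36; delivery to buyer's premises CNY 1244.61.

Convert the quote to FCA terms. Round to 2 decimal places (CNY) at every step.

Not relevant to the conversion: export clearance — on the seller under both CIF and FCA; already in the CIF price and stays in the FCA price. delivery — on the buyer under both terms; not part of either seller's price.
From CIF to FCA, the seller no longer bears: origin terminal, freight, insurance.
FCA price = 398201.94 − 298.85 − 8994.50 − 199.36 = 388709.23

FCA price: CNY 388709.23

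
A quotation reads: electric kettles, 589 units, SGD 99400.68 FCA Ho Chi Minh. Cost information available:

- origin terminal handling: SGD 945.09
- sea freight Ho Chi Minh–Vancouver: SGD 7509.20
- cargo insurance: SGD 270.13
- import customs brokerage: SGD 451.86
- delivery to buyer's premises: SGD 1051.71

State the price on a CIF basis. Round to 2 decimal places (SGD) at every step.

CIF price: SGD 108125.10

Not relevant to the conversion: delivery, brokerage — on the buyer under both terms; not part of either seller's price.
From FCA to CIF, the seller additionally bears: origin terminal, freight, insurance.
CIF price = 99400.68 + 945.09 + 7509.20 + 270.13 = 108125.10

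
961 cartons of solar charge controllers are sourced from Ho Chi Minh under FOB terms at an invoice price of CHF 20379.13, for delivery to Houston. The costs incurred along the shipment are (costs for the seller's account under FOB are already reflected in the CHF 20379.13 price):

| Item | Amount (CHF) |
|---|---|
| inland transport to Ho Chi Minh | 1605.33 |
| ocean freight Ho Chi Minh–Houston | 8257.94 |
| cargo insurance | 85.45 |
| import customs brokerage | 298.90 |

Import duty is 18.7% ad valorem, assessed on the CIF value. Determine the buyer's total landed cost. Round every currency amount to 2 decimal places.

Total landed cost: CHF 34392.53

FOB: the seller bears costs until goods are on board at the origin port; the buyer bears freight, insurance and all costs thereafter.
Already in the invoice (seller's account under FOB): inland to port — exclude.
CIF value = FOB price + freight + insurance = 20379.13 + 8257.94 + 85.45 = 28722.52
Import duty = 28722.52 × 18.7% = 5371.11
Buyer bears: freight 8257.94 + insurance 85.45 + brokerage 298.90 + duty 5371.11 = 14013.40
Landed cost = invoice 20379.13 + 14013.40 = 34392.53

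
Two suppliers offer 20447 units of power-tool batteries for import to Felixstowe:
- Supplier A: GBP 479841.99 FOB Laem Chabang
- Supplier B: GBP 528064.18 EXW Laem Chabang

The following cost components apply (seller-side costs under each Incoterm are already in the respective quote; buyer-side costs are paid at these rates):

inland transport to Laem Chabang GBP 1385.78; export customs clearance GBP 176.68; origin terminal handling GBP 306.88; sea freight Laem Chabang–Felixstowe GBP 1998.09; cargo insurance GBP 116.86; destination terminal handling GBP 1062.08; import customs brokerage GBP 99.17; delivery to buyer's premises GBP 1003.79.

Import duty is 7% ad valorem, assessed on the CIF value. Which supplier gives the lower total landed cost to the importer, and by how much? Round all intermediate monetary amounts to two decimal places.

Supplier A is cheaper by GBP 53597.93

Supplier A (FOB):
CIF value = FOB price + freight + insurance = 479841.99 + 1998.09 + 116.86 = 481956.94
Import duty = 481956.94 × 7% = 33736.99
Buyer bears (A): 1998.09 + 116.86 + 1062.08 + 99.17 + 1003.79 = 4279.99
Landed cost (A) = invoice 479841.99 + 4279.99 + duty 33736.99 = 517858.97
Supplier B (EXW):
CIF value = EXW price + inland to port + export clearance + origin terminal + freight + insurance = 528064.18 + 1385.78 + 176.68 + 306.88 + 1998.09 + 116.86 = 532048.47
Import duty = 532048.47 × 7% = 37243.39
Buyer bears (B): 1385.78 + 176.68 + 306.88 + 1998.09 + 116.86 + 1062.08 + 99.17 + 1003.79 = 6149.33
Landed cost (B) = invoice 528064.18 + 6149.33 + duty 37243.39 = 571456.90
Difference = |517858.97 − 571456.90| = 53597.93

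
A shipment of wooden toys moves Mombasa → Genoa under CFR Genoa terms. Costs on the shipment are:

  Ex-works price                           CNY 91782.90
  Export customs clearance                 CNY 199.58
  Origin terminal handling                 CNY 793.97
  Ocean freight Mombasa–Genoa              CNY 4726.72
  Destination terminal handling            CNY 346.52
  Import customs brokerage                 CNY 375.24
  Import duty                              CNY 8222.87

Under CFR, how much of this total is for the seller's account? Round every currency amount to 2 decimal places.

Seller's account: CNY 97503.17

CFR: the seller pays costs through ocean freight to the destination port, but not insurance.
Seller's account: goods 91782.90 + export clearance 199.58 + origin terminal 793.97 + freight 4726.72 = 97503.17
Buyer's account: destination terminal 346.52 + brokerage 375.24 + duty 8222.87 = 8944.63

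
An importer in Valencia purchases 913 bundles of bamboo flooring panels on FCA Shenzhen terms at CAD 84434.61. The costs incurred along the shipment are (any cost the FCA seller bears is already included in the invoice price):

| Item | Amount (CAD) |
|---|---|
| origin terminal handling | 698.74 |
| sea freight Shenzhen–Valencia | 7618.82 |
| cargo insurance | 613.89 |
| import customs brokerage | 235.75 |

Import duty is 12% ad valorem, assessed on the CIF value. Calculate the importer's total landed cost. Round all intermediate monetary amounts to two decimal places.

Total landed cost: CAD 104805.74

FCA: the seller delivers export-cleared goods to the carrier; the buyer bears costs from that point.
CIF value = FCA price + origin terminal + freight + insurance = 84434.61 + 698.74 + 7618.82 + 613.89 = 93366.06
Import duty = 93366.06 × 12% = 11203.93
Buyer bears: origin terminal 698.74 + freight 7618.82 + insurance 613.89 + brokerage 235.75 + duty 11203.93 = 20371.13
Landed cost = invoice 84434.61 + 20371.13 = 104805.74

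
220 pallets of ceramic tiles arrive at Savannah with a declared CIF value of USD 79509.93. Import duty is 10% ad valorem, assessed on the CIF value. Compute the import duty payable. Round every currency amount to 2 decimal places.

Import duty = 79509.93 × 10% = 7950.99

Import duty: USD 7950.99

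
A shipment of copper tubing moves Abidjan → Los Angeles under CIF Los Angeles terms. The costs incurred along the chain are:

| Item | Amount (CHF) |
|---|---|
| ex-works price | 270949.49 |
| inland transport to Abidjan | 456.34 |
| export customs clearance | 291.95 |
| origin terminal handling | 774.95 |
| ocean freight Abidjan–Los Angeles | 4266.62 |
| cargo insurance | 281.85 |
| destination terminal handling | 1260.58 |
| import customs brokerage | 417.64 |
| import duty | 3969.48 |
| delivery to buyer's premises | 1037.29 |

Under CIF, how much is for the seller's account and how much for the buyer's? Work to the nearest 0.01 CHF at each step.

Seller: CHF 277021.20; buyer: CHF 6684.99

CIF: the seller pays costs through ocean freight and marine insurance to the destination port.
Seller's account: goods 270949.49 + inland to port 456.34 + export clearance 291.95 + origin terminal 774.95 + freight 4266.62 + insurance 281.85 = 277021.20
Buyer's account: destination terminal 1260.58 + brokerage 417.64 + duty 3969.48 + delivery 1037.29 = 6684.99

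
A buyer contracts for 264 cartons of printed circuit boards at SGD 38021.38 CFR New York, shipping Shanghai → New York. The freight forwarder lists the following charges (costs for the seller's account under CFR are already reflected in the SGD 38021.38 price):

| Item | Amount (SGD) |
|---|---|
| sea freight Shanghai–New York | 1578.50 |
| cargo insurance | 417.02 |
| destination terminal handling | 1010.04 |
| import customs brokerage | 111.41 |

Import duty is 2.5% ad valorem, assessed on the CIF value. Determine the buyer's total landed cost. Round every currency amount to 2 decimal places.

Total landed cost: SGD 40520.81

CFR: the seller pays costs through ocean freight to the destination port, but not insurance.
Already in the invoice (seller's account under CFR): freight — exclude.
CIF value = CFR price + insurance = 38021.38 + 417.02 = 38438.40
Import duty = 38438.40 × 2.5% = 960.96
Buyer bears: insurance 417.02 + destination terminal 1010.04 + brokerage 111.41 + duty 960.96 = 2499.43
Landed cost = invoice 38021.38 + 2499.43 = 40520.81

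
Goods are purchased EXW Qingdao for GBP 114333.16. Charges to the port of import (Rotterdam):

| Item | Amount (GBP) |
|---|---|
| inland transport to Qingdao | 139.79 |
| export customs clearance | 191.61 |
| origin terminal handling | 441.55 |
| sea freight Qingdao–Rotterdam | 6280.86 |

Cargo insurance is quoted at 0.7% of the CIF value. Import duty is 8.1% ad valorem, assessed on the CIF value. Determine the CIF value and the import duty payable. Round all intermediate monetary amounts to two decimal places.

CIF value: GBP 122242.67; import duty: GBP 9901.66

Let C be the CIF value. C = EXW price + pre-shipment costs + freight + 0.7% × C
C − 0.7% × C = 114333.16 + 139.79 + 191.61 + 441.55 + 6280.86
0.993 × C = 121386.97
C = 121386.97 / 0.993 = 122242.67
Insurance premium = 0.7% × 122242.67 = 855.70
Import duty = 122242.67 × 8.1% = 9901.66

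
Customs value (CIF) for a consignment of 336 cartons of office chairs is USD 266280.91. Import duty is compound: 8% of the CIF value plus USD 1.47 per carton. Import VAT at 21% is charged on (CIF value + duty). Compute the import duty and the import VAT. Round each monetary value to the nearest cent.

Import duty: USD 21796.39; import VAT: USD 60496.23

Ad valorem component: 266280.91 × 8% = 21302.47
Specific component: 336 × 1.47 = 493.92
Import duty = 21302.47 + 493.92 = 21796.39
VAT base = CIF + duty = 266280.91 + 21796.39 = 288077.30
Import VAT = 288077.30 × 21% = 60496.23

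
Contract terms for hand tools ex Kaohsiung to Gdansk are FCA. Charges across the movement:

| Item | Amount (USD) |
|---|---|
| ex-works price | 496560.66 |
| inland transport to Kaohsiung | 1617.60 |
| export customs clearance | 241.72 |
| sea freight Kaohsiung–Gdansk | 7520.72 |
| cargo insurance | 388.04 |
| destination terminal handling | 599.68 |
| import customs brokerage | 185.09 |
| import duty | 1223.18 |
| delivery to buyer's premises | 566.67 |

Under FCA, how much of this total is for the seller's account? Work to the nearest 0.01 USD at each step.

Seller's account: USD 498419.98

FCA: the seller delivers export-cleared goods to the carrier; the buyer bears costs from that point.
Seller's account: goods 496560.66 + inland to port 1617.60 + export clearance 241.72 = 498419.98
Buyer's account: freight 7520.72 + insurance 388.04 + destination terminal 599.68 + brokerage 185.09 + duty 1223.18 + delivery 566.67 = 10483.38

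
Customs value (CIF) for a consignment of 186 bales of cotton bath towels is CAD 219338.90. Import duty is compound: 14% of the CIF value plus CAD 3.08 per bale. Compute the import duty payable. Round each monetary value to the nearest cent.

Import duty: CAD 31280.33

Ad valorem component: 219338.90 × 14% = 30707.45
Specific component: 186 × 3.08 = 572.88
Import duty = 30707.45 + 572.88 = 31280.33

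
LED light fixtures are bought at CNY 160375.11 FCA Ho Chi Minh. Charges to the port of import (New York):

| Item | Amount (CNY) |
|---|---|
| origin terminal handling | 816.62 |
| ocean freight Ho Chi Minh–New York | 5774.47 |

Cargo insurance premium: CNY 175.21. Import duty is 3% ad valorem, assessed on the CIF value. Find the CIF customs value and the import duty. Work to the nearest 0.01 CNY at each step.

CIF = FCA price + pre-shipment costs + freight + insurance
CIF = 160375.11 + 816.62 + 5774.47 + 175.21 = 167141.41
Import duty = 167141.41 × 3% = 5014.24

CIF value: CNY 167141.41; import duty: CNY 5014.24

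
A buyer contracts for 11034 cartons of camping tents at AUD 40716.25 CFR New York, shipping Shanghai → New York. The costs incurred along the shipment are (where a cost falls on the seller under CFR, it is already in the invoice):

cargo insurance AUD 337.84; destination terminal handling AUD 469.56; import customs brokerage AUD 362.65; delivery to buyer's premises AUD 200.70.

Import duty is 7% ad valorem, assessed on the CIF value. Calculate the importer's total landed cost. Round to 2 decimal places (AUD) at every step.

Total landed cost: AUD 44960.79

CFR: the seller pays costs through ocean freight to the destination port, but not insurance.
CIF value = CFR price + insurance = 40716.25 + 337.84 = 41054.09
Import duty = 41054.09 × 7% = 2873.79
Buyer bears: insurance 337.84 + destination terminal 469.56 + brokerage 362.65 + delivery 200.70 + duty 2873.79 = 4244.54
Landed cost = invoice 40716.25 + 4244.54 = 44960.79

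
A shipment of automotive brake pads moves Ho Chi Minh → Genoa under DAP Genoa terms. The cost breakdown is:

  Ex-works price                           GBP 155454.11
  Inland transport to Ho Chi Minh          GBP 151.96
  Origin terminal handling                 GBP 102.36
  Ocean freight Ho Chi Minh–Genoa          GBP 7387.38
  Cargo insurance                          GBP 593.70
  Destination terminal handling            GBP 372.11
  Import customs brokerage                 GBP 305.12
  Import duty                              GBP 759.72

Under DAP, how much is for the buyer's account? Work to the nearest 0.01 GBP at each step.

Buyer's account: GBP 1064.84

DAP: the seller bears all costs to the named destination except import duty and clearance.
Seller's account: goods 155454.11 + inland to port 151.96 + origin terminal 102.36 + freight 7387.38 + insurance 593.70 + destination terminal 372.11 = 164061.62
Buyer's account: brokerage 305.12 + duty 759.72 = 1064.84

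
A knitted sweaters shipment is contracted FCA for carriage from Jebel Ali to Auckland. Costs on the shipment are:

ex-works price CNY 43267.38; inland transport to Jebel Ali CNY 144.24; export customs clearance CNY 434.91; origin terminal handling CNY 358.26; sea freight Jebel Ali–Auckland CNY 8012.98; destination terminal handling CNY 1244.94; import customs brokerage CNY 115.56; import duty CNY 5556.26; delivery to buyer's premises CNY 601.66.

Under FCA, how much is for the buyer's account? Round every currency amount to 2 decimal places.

FCA: the seller delivers export-cleared goods to the carrier; the buyer bears costs from that point.
Seller's account: goods 43267.38 + inland to port 144.24 + export clearance 434.91 = 43846.53
Buyer's account: origin terminal 358.26 + freight 8012.98 + destination terminal 1244.94 + brokerage 115.56 + duty 5556.26 + delivery 601.66 = 15889.66

Buyer's account: CNY 15889.66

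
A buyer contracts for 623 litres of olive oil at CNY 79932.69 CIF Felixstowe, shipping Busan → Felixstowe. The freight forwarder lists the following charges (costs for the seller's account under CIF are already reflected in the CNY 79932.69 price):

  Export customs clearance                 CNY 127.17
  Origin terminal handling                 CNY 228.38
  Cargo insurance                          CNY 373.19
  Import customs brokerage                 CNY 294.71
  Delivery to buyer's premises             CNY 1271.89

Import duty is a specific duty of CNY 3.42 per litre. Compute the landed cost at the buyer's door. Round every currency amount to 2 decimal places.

Total landed cost: CNY 83629.95

CIF: the seller pays costs through ocean freight and marine insurance to the destination port.
Already in the invoice (seller's account under CIF): export clearance, origin terminal, insurance — exclude.
The CIF price already equals the CIF value: 79932.69
Import duty = 623 × 3.42 = 2130.66
Buyer bears: brokerage 294.71 + delivery 1271.89 + duty 2130.66 = 3697.26
Landed cost = invoice 79932.69 + 3697.26 = 83629.95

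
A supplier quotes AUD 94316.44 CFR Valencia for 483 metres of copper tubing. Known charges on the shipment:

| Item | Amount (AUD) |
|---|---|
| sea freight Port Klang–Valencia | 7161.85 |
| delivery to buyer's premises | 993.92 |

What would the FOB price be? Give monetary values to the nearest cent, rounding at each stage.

Not relevant to the conversion: delivery — on the buyer under both terms; not part of either seller's price.
From CFR to FOB, the seller no longer bears: freight.
FOB price = 94316.44 − 7161.85 = 87154.59

FOB price: AUD 87154.59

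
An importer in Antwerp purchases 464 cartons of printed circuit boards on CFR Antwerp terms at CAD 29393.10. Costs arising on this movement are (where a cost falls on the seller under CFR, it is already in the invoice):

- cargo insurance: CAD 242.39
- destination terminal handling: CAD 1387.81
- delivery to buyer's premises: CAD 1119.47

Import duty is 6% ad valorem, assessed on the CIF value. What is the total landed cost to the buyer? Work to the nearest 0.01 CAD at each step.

CFR: the seller pays costs through ocean freight to the destination port, but not insurance.
CIF value = CFR price + insurance = 29393.10 + 242.39 = 29635.49
Import duty = 29635.49 × 6% = 1778.13
Buyer bears: insurance 242.39 + destination terminal 1387.81 + delivery 1119.47 + duty 1778.13 = 4527.80
Landed cost = invoice 29393.10 + 4527.80 = 33920.90

Total landed cost: CAD 33920.90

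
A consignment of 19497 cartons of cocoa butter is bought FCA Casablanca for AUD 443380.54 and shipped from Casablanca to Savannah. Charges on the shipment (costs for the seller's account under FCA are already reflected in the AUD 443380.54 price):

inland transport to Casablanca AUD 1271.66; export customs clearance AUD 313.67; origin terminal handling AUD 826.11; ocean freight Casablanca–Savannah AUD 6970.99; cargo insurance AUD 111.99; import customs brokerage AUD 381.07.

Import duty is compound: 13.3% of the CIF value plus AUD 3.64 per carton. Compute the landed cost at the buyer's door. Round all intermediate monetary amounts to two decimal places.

Total landed cost: AUD 582661.30

FCA: the seller delivers export-cleared goods to the carrier; the buyer bears costs from that point.
Already in the invoice (seller's account under FCA): inland to port, export clearance — exclude.
CIF value = FCA price + origin terminal + freight + insurance = 443380.54 + 826.11 + 6970.99 + 111.99 = 451289.63
Ad valorem component: 451289.63 × 13.3% = 60021.52
Specific component: 19497 × 3.64 = 70969.08
Import duty = 60021.52 + 70969.08 = 130990.60
Buyer bears: origin terminal 826.11 + freight 6970.99 + insurance 111.99 + brokerage 381.07 + duty 130990.60 = 139280.76
Landed cost = invoice 443380.54 + 139280.76 = 582661.30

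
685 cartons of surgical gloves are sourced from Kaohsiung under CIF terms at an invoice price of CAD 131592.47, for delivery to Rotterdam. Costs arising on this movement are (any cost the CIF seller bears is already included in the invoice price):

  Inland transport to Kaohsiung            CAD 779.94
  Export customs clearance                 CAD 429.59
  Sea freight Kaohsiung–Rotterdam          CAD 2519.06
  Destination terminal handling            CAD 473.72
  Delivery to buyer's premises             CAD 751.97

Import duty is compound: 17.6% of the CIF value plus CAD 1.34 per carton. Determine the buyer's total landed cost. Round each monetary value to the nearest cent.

CIF: the seller pays costs through ocean freight and marine insurance to the destination port.
Already in the invoice (seller's account under CIF): inland to port, export clearance, freight — exclude.
The CIF price already equals the CIF value: 131592.47
Ad valorem component: 131592.47 × 17.6% = 23160.27
Specific component: 685 × 1.34 = 917.90
Import duty = 23160.27 + 917.90 = 24078.17
Buyer bears: destination terminal 473.72 + delivery 751.97 + duty 24078.17 = 25303.86
Landed cost = invoice 131592.47 + 25303.86 = 156896.33

Total landed cost: CAD 156896.33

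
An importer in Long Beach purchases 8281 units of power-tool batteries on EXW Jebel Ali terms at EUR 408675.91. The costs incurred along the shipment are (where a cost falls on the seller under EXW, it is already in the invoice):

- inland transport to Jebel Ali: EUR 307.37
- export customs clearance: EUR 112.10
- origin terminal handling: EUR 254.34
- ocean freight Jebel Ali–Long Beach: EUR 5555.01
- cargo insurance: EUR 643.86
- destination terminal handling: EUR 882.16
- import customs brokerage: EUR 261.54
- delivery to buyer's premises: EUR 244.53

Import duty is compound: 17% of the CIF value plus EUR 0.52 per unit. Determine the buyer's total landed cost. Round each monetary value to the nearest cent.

EXW: the seller makes goods available at their premises; the buyer bears all onward costs.
CIF value = EXW price + inland to port + export clearance + origin terminal + freight + insurance = 408675.91 + 307.37 + 112.10 + 254.34 + 5555.01 + 643.86 = 415548.59
Ad valorem component: 415548.59 × 17% = 70643.26
Specific component: 8281 × 0.52 = 4306.12
Import duty = 70643.26 + 4306.12 = 74949.38
Buyer bears: inland to port 307.37 + export clearance 112.10 + origin terminal 254.34 + freight 5555.01 + insurance 643.86 + destination terminal 882.16 + brokerage 261.54 + delivery 244.53 + duty 74949.38 = 83210.29
Landed cost = invoice 408675.91 + 83210.29 = 491886.20

Total landed cost: EUR 491886.20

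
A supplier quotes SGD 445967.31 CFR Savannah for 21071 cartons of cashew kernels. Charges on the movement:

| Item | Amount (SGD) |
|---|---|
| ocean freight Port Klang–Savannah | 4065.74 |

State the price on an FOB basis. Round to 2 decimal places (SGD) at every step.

From CFR to FOB, the seller no longer bears: freight.
FOB price = 445967.31 − 4065.74 = 441901.57

FOB price: SGD 441901.57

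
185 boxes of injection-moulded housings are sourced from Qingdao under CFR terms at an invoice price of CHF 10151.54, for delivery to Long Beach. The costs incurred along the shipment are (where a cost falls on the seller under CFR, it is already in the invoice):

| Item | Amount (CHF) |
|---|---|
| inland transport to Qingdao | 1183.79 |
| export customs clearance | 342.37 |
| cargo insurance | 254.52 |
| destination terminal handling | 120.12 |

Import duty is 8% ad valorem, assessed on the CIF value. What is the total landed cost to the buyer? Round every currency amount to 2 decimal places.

CFR: the seller pays costs through ocean freight to the destination port, but not insurance.
Already in the invoice (seller's account under CFR): inland to port, export clearance — exclude.
CIF value = CFR price + insurance = 10151.54 + 254.52 = 10406.06
Import duty = 10406.06 × 8% = 832.48
Buyer bears: insurance 254.52 + destination terminal 120.12 + duty 832.48 = 1207.12
Landed cost = invoice 10151.54 + 1207.12 = 11358.66

Total landed cost: CHF 11358.66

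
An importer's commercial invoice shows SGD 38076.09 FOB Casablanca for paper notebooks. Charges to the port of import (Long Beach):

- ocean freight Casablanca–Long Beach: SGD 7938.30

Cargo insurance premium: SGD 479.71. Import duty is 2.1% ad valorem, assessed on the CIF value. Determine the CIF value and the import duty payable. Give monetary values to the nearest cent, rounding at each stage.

CIF value: SGD 46494.10; import duty: SGD 976.38

CIF = FOB price + freight + insurance
CIF = 38076.09 + 7938.30 + 479.71 = 46494.10
Import duty = 46494.10 × 2.1% = 976.38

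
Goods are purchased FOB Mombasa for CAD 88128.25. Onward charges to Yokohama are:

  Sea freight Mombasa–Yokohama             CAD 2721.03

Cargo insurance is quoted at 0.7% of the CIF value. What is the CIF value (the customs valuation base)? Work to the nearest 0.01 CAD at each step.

Let C be the CIF value. C = FOB price + freight + 0.7% × C
C − 0.7% × C = 88128.25 + 2721.03
0.993 × C = 90849.28
C = 90849.28 / 0.993 = 91489.71
Insurance premium = 0.7% × 91489.71 = 640.43

CIF value: CAD 91489.71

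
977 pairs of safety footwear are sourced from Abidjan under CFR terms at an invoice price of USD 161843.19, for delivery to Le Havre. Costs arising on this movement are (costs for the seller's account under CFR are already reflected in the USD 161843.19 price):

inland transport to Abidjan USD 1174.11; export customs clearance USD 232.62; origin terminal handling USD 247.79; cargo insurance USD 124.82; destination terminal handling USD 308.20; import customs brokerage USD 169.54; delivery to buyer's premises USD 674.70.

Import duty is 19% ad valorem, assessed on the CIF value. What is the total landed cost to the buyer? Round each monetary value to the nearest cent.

CFR: the seller pays costs through ocean freight to the destination port, but not insurance.
Already in the invoice (seller's account under CFR): inland to port, export clearance, origin terminal — exclude.
CIF value = CFR price + insurance = 161843.19 + 124.82 = 161968.01
Import duty = 161968.01 × 19% = 30773.92
Buyer bears: insurance 124.82 + destination terminal 308.20 + brokerage 169.54 + delivery 674.70 + duty 30773.92 = 32051.18
Landed cost = invoice 161843.19 + 32051.18 = 193894.37

Total landed cost: USD 193894.37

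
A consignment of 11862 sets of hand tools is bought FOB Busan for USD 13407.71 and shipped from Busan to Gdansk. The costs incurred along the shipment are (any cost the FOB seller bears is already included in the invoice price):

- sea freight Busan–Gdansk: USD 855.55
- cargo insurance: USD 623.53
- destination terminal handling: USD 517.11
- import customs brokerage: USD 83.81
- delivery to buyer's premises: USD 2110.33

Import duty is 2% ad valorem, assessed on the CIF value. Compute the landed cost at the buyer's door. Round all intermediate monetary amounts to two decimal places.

Total landed cost: USD 17895.78

FOB: the seller bears costs until goods are on board at the origin port; the buyer bears freight, insurance and all costs thereafter.
CIF value = FOB price + freight + insurance = 13407.71 + 855.55 + 623.53 = 14886.79
Import duty = 14886.79 × 2% = 297.74
Buyer bears: freight 855.55 + insurance 623.53 + destination terminal 517.11 + brokerage 83.81 + delivery 2110.33 + duty 297.74 = 4488.07
Landed cost = invoice 13407.71 + 4488.07 = 17895.78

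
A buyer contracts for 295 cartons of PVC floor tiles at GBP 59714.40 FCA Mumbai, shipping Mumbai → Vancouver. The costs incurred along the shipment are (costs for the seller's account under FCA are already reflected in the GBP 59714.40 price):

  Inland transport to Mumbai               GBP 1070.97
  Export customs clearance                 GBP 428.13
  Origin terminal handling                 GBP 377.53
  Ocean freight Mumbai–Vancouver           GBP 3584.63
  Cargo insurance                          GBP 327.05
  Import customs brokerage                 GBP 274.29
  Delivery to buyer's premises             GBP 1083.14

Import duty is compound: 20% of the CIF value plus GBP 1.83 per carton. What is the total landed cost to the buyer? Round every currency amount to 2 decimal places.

Total landed cost: GBP 78701.61

FCA: the seller delivers export-cleared goods to the carrier; the buyer bears costs from that point.
Already in the invoice (seller's account under FCA): inland to port, export clearance — exclude.
CIF value = FCA price + origin terminal + freight + insurance = 59714.40 + 377.53 + 3584.63 + 327.05 = 64003.61
Ad valorem component: 64003.61 × 20% = 12800.72
Specific component: 295 × 1.83 = 539.85
Import duty = 12800.72 + 539.85 = 13340.57
Buyer bears: origin terminal 377.53 + freight 3584.63 + insurance 327.05 + brokerage 274.29 + delivery 1083.14 + duty 13340.57 = 18987.21
Landed cost = invoice 59714.40 + 18987.21 = 78701.61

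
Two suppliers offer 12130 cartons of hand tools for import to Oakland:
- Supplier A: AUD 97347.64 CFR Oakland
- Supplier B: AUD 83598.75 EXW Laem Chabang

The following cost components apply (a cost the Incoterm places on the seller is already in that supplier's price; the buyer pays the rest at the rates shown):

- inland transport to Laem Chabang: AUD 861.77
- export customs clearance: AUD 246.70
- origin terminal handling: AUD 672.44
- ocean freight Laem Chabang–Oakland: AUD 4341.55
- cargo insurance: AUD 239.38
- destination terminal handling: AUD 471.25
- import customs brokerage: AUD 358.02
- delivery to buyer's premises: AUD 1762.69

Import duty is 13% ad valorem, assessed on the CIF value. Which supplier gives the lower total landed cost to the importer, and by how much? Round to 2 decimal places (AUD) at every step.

Supplier A (CFR):
CIF value = CFR price + insurance = 97347.64 + 239.38 = 97587.02
Import duty = 97587.02 × 13% = 12686.31
Buyer bears (A): 239.38 + 471.25 + 358.02 + 1762.69 = 2831.34
Landed cost (A) = invoice 97347.64 + 2831.34 + duty 12686.31 = 112865.29
Supplier B (EXW):
CIF value = EXW price + inland to port + export clearance + origin terminal + freight + insurance = 83598.75 + 861.77 + 246.70 + 672.44 + 4341.55 + 239.38 = 89960.59
Import duty = 89960.59 × 13% = 11694.88
Buyer bears (B): 861.77 + 246.70 + 672.44 + 4341.55 + 239.38 + 471.25 + 358.02 + 1762.69 = 8953.80
Landed cost (B) = invoice 83598.75 + 8953.80 + duty 11694.88 = 104247.43
Difference = |112865.29 − 104247.43| = 8617.86

Supplier B is cheaper by AUD 8617.86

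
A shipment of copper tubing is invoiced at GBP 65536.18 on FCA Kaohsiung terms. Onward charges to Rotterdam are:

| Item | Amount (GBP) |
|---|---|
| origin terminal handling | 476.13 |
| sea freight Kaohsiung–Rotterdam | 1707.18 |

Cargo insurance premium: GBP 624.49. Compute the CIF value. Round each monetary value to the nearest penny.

CIF value: GBP 68343.98

CIF = FCA price + pre-shipment costs + freight + insurance
CIF = 65536.18 + 476.13 + 1707.18 + 624.49 = 68343.98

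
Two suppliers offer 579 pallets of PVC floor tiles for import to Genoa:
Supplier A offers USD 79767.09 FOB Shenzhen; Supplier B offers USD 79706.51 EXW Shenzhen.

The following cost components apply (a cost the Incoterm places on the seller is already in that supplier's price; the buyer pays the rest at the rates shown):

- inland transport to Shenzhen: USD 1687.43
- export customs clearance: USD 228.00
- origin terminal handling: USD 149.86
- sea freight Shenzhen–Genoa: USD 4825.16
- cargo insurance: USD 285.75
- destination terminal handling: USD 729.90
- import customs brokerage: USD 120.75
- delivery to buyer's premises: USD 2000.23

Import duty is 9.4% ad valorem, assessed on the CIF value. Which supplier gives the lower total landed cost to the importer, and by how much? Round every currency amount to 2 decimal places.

Supplier A is cheaper by USD 2193.15

Supplier A (FOB):
CIF value = FOB price + freight + insurance = 79767.09 + 4825.16 + 285.75 = 84878.00
Import duty = 84878.00 × 9.4% = 7978.53
Buyer bears (A): 4825.16 + 285.75 + 729.90 + 120.75 + 2000.23 = 7961.79
Landed cost (A) = invoice 79767.09 + 7961.79 + duty 7978.53 = 95707.41
Supplier B (EXW):
CIF value = EXW price + inland to port + export clearance + origin terminal + freight + insurance = 79706.51 + 1687.43 + 228.00 + 149.86 + 4825.16 + 285.75 = 86882.71
Import duty = 86882.71 × 9.4% = 8166.97
Buyer bears (B): 1687.43 + 228.00 + 149.86 + 4825.16 + 285.75 + 729.90 + 120.75 + 2000.23 = 10027.08
Landed cost (B) = invoice 79706.51 + 10027.08 + duty 8166.97 = 97900.56
Difference = |95707.41 − 97900.56| = 2193.15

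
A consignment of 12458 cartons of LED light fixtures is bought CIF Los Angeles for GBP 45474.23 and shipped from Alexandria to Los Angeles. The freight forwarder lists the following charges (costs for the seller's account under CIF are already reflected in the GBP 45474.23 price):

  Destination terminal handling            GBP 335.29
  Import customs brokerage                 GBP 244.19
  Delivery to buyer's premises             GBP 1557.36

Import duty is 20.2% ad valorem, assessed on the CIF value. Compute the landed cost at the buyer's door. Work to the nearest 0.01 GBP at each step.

Total landed cost: GBP 56796.86

CIF: the seller pays costs through ocean freight and marine insurance to the destination port.
The CIF price already equals the CIF value: 45474.23
Import duty = 45474.23 × 20.2% = 9185.79
Buyer bears: destination terminal 335.29 + brokerage 244.19 + delivery 1557.36 + duty 9185.79 = 11322.63
Landed cost = invoice 45474.23 + 11322.63 = 56796.86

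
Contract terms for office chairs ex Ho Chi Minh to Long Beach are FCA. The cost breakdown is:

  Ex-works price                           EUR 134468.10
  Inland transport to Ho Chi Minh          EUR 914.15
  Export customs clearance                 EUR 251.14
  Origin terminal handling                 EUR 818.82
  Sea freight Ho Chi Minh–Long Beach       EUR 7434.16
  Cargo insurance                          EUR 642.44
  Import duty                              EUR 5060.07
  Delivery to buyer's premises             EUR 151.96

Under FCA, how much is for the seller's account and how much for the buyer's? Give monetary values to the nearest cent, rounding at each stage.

Seller: EUR 135633.39; buyer: EUR 14107.45

FCA: the seller delivers export-cleared goods to the carrier; the buyer bears costs from that point.
Seller's account: goods 134468.10 + inland to port 914.15 + export clearance 251.14 = 135633.39
Buyer's account: origin terminal 818.82 + freight 7434.16 + insurance 642.44 + duty 5060.07 + delivery 151.96 = 14107.45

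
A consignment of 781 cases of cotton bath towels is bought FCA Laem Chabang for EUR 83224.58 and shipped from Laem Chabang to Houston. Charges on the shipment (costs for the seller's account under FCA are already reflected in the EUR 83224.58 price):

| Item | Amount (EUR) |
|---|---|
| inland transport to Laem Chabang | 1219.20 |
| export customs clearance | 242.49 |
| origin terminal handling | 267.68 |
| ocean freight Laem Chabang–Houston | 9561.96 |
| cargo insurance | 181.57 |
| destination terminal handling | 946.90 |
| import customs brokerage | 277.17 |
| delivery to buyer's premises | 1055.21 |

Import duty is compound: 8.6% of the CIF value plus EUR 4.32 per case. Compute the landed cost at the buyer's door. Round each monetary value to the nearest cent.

FCA: the seller delivers export-cleared goods to the carrier; the buyer bears costs from that point.
Already in the invoice (seller's account under FCA): inland to port, export clearance — exclude.
CIF value = FCA price + origin terminal + freight + insurance = 83224.58 + 267.68 + 9561.96 + 181.57 = 93235.79
Ad valorem component: 93235.79 × 8.6% = 8018.28
Specific component: 781 × 4.32 = 3373.92
Import duty = 8018.28 + 3373.92 = 11392.20
Buyer bears: origin terminal 267.68 + freight 9561.96 + insurance 181.57 + destination terminal 946.90 + brokerage 277.17 + delivery 1055.21 + duty 11392.20 = 23682.69
Landed cost = invoice 83224.58 + 23682.69 = 106907.27

Total landed cost: EUR 106907.27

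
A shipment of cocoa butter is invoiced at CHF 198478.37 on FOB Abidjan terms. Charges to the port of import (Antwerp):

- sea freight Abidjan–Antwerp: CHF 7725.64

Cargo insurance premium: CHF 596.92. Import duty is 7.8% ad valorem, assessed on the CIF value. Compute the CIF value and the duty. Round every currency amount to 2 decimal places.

CIF value: CHF 206800.93; import duty: CHF 16130.47

CIF = FOB price + freight + insurance
CIF = 198478.37 + 7725.64 + 596.92 = 206800.93
Import duty = 206800.93 × 7.8% = 16130.47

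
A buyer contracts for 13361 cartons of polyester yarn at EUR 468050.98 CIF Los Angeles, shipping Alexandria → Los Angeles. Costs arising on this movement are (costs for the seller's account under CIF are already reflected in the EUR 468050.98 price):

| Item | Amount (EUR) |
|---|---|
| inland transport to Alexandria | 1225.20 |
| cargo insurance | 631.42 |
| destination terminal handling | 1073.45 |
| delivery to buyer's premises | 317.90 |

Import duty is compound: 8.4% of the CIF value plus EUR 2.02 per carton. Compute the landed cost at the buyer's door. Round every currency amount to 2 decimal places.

CIF: the seller pays costs through ocean freight and marine insurance to the destination port.
Already in the invoice (seller's account under CIF): inland to port, insurance — exclude.
The CIF price already equals the CIF value: 468050.98
Ad valorem component: 468050.98 × 8.4% = 39316.28
Specific component: 13361 × 2.02 = 26989.22
Import duty = 39316.28 + 26989.22 = 66305.50
Buyer bears: destination terminal 1073.45 + delivery 317.90 + duty 66305.50 = 67696.85
Landed cost = invoice 468050.98 + 67696.85 = 535747.83

Total landed cost: EUR 535747.83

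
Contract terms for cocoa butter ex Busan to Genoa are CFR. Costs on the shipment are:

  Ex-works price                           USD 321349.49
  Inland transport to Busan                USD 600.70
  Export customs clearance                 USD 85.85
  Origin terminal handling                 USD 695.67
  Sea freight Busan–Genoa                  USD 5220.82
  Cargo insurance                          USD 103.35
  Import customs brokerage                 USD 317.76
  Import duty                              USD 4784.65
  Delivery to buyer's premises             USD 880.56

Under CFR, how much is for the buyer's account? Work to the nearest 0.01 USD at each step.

Buyer's account: USD 6086.32

CFR: the seller pays costs through ocean freight to the destination port, but not insurance.
Seller's account: goods 321349.49 + inland to port 600.70 + export clearance 85.85 + origin terminal 695.67 + freight 5220.82 = 327952.53
Buyer's account: insurance 103.35 + brokerage 317.76 + duty 4784.65 + delivery 880.56 = 6086.32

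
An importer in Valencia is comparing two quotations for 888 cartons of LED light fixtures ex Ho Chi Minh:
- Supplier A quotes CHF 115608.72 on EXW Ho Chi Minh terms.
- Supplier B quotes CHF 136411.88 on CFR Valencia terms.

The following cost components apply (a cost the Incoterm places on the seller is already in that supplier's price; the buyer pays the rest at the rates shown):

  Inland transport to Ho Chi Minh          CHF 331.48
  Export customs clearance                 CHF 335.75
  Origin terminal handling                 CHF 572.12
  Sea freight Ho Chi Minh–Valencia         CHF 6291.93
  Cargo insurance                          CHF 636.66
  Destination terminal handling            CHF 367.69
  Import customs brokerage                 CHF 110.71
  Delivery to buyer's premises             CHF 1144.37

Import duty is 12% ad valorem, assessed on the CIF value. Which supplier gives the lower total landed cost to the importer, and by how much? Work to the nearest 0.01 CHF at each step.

Supplier A (EXW):
CIF value = EXW price + inland to port + export clearance + origin terminal + freight + insurance = 115608.72 + 331.48 + 335.75 + 572.12 + 6291.93 + 636.66 = 123776.66
Import duty = 123776.66 × 12% = 14853.20
Buyer bears (A): 331.48 + 335.75 + 572.12 + 6291.93 + 636.66 + 367.69 + 110.71 + 1144.37 = 9790.71
Landed cost (A) = invoice 115608.72 + 9790.71 + duty 14853.20 = 140252.63
Supplier B (CFR):
CIF value = CFR price + insurance = 136411.88 + 636.66 = 137048.54
Import duty = 137048.54 × 12% = 16445.82
Buyer bears (B): 636.66 + 367.69 + 110.71 + 1144.37 = 2259.43
Landed cost (B) = invoice 136411.88 + 2259.43 + duty 16445.82 = 155117.13
Difference = |140252.63 − 155117.13| = 14864.50

Supplier A is cheaper by CHF 14864.50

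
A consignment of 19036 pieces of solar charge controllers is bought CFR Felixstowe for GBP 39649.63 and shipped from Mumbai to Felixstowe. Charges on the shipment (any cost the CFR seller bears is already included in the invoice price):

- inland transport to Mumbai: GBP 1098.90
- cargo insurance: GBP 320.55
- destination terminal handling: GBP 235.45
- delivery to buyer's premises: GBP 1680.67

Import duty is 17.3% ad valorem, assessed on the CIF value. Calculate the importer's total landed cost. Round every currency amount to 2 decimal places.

Total landed cost: GBP 48801.14

CFR: the seller pays costs through ocean freight to the destination port, but not insurance.
Already in the invoice (seller's account under CFR): inland to port — exclude.
CIF value = CFR price + insurance = 39649.63 + 320.55 = 39970.18
Import duty = 39970.18 × 17.3% = 6914.84
Buyer bears: insurance 320.55 + destination terminal 235.45 + delivery 1680.67 + duty 6914.84 = 9151.51
Landed cost = invoice 39649.63 + 9151.51 = 48801.14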